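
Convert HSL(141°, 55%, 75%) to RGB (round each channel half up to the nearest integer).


H=141°, S=0.55, L=0.75
C = (1-|2L-1|)×S = (1-|0.50|)×0.55 = 0.275
H' = H/60 = 141/60 ≈ 2.3500; X = C×(1-|H' mod 2 - 1|) = 0.09625
m = L - C/2 = 0.75 - 0.1375 = 0.6125
Sector ⌊H'⌋ = 2 → (R',G',B') = (0.0, 0.275, 0.09625)
RGB = ((R'+m)×255, (G'+m)×255, (B'+m)×255) = (156.1875, 226.3125, 180.73125)
Round half up → RGB(156, 226, 181)


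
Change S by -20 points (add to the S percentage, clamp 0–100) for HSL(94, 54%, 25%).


Original S = 54%
Adjustment = -20 percentage points
New S = 54 + (-20) = 34
Clamp to [0, 100] → 34
= HSL(94°, 34%, 25%)


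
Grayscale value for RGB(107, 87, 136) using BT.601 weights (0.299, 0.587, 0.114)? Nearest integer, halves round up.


Gray = 0.299×R + 0.587×G + 0.114×B
Gray = 0.299×107 + 0.587×87 + 0.114×136
Gray = 31.993 + 51.069 + 15.504
Gray = 98.566 → round half up → 99
Gray = 99


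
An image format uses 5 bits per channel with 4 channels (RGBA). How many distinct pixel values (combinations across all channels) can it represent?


Total bits = 5 bits/channel × 4 channels = 20 bits
Distinct pixel values = 2^20
= 1,048,576 pixel values


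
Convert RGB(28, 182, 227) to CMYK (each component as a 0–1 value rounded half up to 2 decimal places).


R'=28/255≈0.1098, G'=182/255≈0.7137, B'=227/255≈0.8902
K = 1 - max(R',G',B') = 1 - 227/255 = 28/255 = 0.10980… → 0.11
(1-R'-K)/(1-K) simplifies to (max-R)/max with max = 227:
C = (227-28)/227 = 199/227 = 0.87665… → 0.88
M = (227-182)/227 = 45/227 = 0.19823… → 0.20
Y = (227-227)/227 = 0/227 = 0 → 0.00
= CMYK(0.88, 0.20, 0.00, 0.11)


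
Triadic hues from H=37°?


Triadic: equally spaced at 120° intervals
H1 = 37°
H2 = (37 + 120) mod 360 = 157°
H3 = (37 + 240) mod 360 = 277°
Triadic = 37°, 157°, 277°


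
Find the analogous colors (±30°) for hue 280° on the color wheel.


Base hue: 280°
Left analog: (280 - 30) mod 360 = 250°
Right analog: (280 + 30) mod 360 = 310°
Analogous hues = 250° and 310°


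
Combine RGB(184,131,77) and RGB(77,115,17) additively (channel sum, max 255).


Additive: each channel = min(255, C₁+C₂)
R: 184+77 = 261 → 255
G: 131+115 = 246 → 246
B: 77+17 = 94 → 94
= RGB(255, 246, 94)


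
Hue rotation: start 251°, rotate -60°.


New hue = (H + rotation) mod 360
New hue = (251 -60) mod 360
= 191 mod 360
= 191°


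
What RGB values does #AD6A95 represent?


AD → 173 (R)
6A → 106 (G)
95 → 149 (B)
= RGB(173, 106, 149)


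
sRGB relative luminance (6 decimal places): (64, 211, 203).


Linearize each channel (sRGB transfer function): c = v/255; c_lin = c/12.92 if c ≤ 0.04045, else ((c+0.055)/1.055)^2.4
  R: 64/255 ≈ 0.250980 > 0.04045 → ((0.250980+0.055)/1.055)^2.4 ≈ 0.051269
  G: 211/255 ≈ 0.827451 > 0.04045 → ((0.827451+0.055)/1.055)^2.4 ≈ 0.651406
  B: 203/255 ≈ 0.796078 > 0.04045 → ((0.796078+0.055)/1.055)^2.4 ≈ 0.597202
R_lin = 0.051269, G_lin = 0.651406, B_lin = 0.597202
L = 0.2126×R + 0.7152×G + 0.0722×B
L = 0.2126×0.051269 + 0.7152×0.651406 + 0.0722×0.597202
L ≈ 0.519903


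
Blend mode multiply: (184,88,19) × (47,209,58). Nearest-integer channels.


Multiply: C = A×B/255, rounded to nearest integer
R: 184×47/255 = 8648/255 ≈ 33.914 → 34
G: 88×209/255 = 18392/255 ≈ 72.125 → 72
B: 19×58/255 = 1102/255 ≈ 4.322 → 4
= RGB(34, 72, 4)


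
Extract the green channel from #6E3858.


Color: #6E3858
R = 6E = 110
G = 38 = 56
B = 58 = 88
Green = 56


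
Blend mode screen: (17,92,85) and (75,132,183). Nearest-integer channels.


Screen: C = 255 - (255-A)×(255-B)/255, rounded to nearest integer
R: 255 - (255-17)×(255-75)/255 = 255 - 42840/255 ≈ 255 - 168.000 = 87.000 → 87
G: 255 - (255-92)×(255-132)/255 = 255 - 20049/255 ≈ 255 - 78.624 = 176.376 → 176
B: 255 - (255-85)×(255-183)/255 = 255 - 12240/255 ≈ 255 - 48.000 = 207.000 → 207
= RGB(87, 176, 207)


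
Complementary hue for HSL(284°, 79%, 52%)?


Complement = opposite side of color wheel = hue + 180°
H' = (284 + 180) mod 360 = 104°
S and L unchanged.
= HSL(104°, 79%, 52%)


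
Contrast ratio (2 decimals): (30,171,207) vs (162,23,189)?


Linearize each sRGB channel c=v/255: c/12.92 if c ≤ 0.04045 else ((c+0.055)/1.055)^2.4
L = 0.2126×R_lin + 0.7152×G_lin + 0.0722×B_lin
Color 1 (30,171,207):
  R=30: 30/255≈0.1176 > 0.04045 → ((0.1176+0.055)/1.055)^2.4 ≈ 0.01298
  G=171: 171/255≈0.6706 > 0.04045 → ((0.6706+0.055)/1.055)^2.4 ≈ 0.40724
  B=207: 207/255≈0.8118 > 0.04045 → ((0.8118+0.055)/1.055)^2.4 ≈ 0.62396
  L1 = 0.2126×0.01298 + 0.7152×0.40724 + 0.0722×0.62396 ≈ 0.33907
Color 2 (162,23,189):
  R=162: 162/255≈0.6353 > 0.04045 → ((0.6353+0.055)/1.055)^2.4 ≈ 0.36131
  G=23: 23/255≈0.0902 > 0.04045 → ((0.0902+0.055)/1.055)^2.4 ≈ 0.00857
  B=189: 189/255≈0.7412 > 0.04045 → ((0.7412+0.055)/1.055)^2.4 ≈ 0.50888
  L2 = 0.2126×0.36131 + 0.7152×0.00857 + 0.0722×0.50888 ≈ 0.11968
Lighter = 0.33907, Darker = 0.11968
Ratio = (L_lighter + 0.05) / (L_darker + 0.05)
Ratio = (0.33907 + 0.05) / (0.11968 + 0.05) = 0.38907 / 0.16968 ≈ 2.2929
Ratio ≈ 2.29:1


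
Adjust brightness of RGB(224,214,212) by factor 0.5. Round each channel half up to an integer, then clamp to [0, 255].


Multiply each channel by 0.5, round half up, clamp to [0, 255]
R: 224×0.5 = 112
G: 214×0.5 = 107
B: 212×0.5 = 106
= RGB(112, 107, 106)


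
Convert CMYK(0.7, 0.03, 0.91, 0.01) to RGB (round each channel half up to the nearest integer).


R = 255 × (1-C) × (1-K) = 255 × 0.30 × 0.99 = 75.735 → 76
G = 255 × (1-M) × (1-K) = 255 × 0.97 × 0.99 = 244.8765 → 245
B = 255 × (1-Y) × (1-K) = 255 × 0.09 × 0.99 = 22.7205 → 23
= RGB(76, 245, 23)


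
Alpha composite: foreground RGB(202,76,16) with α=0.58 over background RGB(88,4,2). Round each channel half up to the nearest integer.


C = α×F + (1-α)×B, with 1-α = 0.42
R: 0.58×202 + 0.42×88 = 117.16 + 36.96 = 154.12 → 154
G: 0.58×76 + 0.42×4 = 44.08 + 1.68 = 45.76 → 46
B: 0.58×16 + 0.42×2 = 9.28 + 0.84 = 10.12 → 10
= RGB(154, 46, 10)


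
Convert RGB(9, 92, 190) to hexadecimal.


R = 9 → 09 (hex)
G = 92 → 5C (hex)
B = 190 → BE (hex)
Hex = #095CBE


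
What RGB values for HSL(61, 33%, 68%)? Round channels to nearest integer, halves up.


H=61°, S=0.33, L=0.68
C = (1-|2L-1|)×S = (1-|0.36|)×0.33 = 0.2112
H' = H/60 = 61/60 ≈ 1.0167; X = C×(1-|H' mod 2 - 1|) = 0.20768
m = L - C/2 = 0.68 - 0.1056 = 0.5744
Sector ⌊H'⌋ = 1 → (R',G',B') = (0.20768, 0.2112, 0.0)
RGB = ((R'+m)×255, (G'+m)×255, (B'+m)×255) = (199.4304, 200.328, 146.472)
Round half up → RGB(199, 200, 146)


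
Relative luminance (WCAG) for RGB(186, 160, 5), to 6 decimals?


Linearize each channel (sRGB transfer function): c = v/255; c_lin = c/12.92 if c ≤ 0.04045, else ((c+0.055)/1.055)^2.4
  R: 186/255 ≈ 0.729412 > 0.04045 → ((0.729412+0.055)/1.055)^2.4 ≈ 0.491021
  G: 160/255 ≈ 0.627451 > 0.04045 → ((0.627451+0.055)/1.055)^2.4 ≈ 0.351533
  B: 5/255 ≈ 0.019608 ≤ 0.04045 → 0.019608/12.92 ≈ 0.001518
R_lin = 0.491021, G_lin = 0.351533, B_lin = 0.001518
L = 0.2126×R + 0.7152×G + 0.0722×B
L = 0.2126×0.491021 + 0.7152×0.351533 + 0.0722×0.001518
L ≈ 0.355917


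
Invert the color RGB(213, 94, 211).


Invert: (255-R, 255-G, 255-B)
R: 255-213 = 42
G: 255-94 = 161
B: 255-211 = 44
= RGB(42, 161, 44)


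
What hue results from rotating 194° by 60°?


New hue = (H + rotation) mod 360
New hue = (194 + 60) mod 360
= 254 mod 360
= 254°


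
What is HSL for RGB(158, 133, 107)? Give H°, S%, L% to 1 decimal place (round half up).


Normalize: R'=158/255≈0.6196, G'=133/255≈0.5216, B'=107/255≈0.4196
Max=158/255, Min=107/255, Δ=Max-Min=51/255
L = (Max+Min)/2 = (158+107)/510 = 265/510 = 0.51960… → L = 52.0%
L > 0.5 → S = Δ/(2-Max-Min) = 51/(510-158-107) = 51/245 = 0.20816… → S = 20.8%
(the 1/255 factors cancel in S and H, so raw channel differences can be used)
Max is R' → H = 60 × (((G-B)/Δ) mod 6) = 60 × (((133-107)/51) mod 6)
  26/51 = 0.5098…
  H = 60 × 0.5098… = 30.588…° → H = 30.6°
= HSL(30.6°, 20.8%, 52.0%)


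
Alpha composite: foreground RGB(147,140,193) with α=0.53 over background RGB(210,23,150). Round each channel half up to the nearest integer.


C = α×F + (1-α)×B, with 1-α = 0.47
R: 0.53×147 + 0.47×210 = 77.91 + 98.70 = 176.61 → 177
G: 0.53×140 + 0.47×23 = 74.20 + 10.81 = 85.01 → 85
B: 0.53×193 + 0.47×150 = 102.29 + 70.50 = 172.79 → 173
= RGB(177, 85, 173)


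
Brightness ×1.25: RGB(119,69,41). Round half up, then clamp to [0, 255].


Multiply each channel by 1.25, round half up, clamp to [0, 255]
R: 119×1.25 = 148.75 → round → 149
G: 69×1.25 = 86.25 → round → 86
B: 41×1.25 = 51.25 → round → 51
= RGB(149, 86, 51)


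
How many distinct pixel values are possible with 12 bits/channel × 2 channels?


Total bits = 12 bits/channel × 2 channels = 24 bits
Distinct pixel values = 2^24
= 16,777,216 pixel values


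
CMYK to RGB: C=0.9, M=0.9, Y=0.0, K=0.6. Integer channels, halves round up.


R = 255 × (1-C) × (1-K) = 255 × 0.10 × 0.40 = 10.2 → 10
G = 255 × (1-M) × (1-K) = 255 × 0.10 × 0.40 = 10.2 → 10
B = 255 × (1-Y) × (1-K) = 255 × 1.00 × 0.40 = 102
= RGB(10, 10, 102)


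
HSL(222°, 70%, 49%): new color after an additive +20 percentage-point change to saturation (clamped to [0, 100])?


Original S = 70%
Adjustment = +20 percentage points
New S = 70 + (20) = 90
Clamp to [0, 100] → 90
= HSL(222°, 90%, 49%)


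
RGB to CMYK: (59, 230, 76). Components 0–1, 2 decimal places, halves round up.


R'=59/255≈0.2314, G'=230/255≈0.9020, B'=76/255≈0.2980
K = 1 - max(R',G',B') = 1 - 230/255 = 25/255 = 0.09803… → 0.10
(1-R'-K)/(1-K) simplifies to (max-R)/max with max = 230:
C = (230-59)/230 = 171/230 = 0.74347… → 0.74
M = (230-230)/230 = 0/230 = 0 → 0.00
Y = (230-76)/230 = 154/230 = 0.66956… → 0.67
= CMYK(0.74, 0.00, 0.67, 0.10)


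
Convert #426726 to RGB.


42 → 66 (R)
67 → 103 (G)
26 → 38 (B)
= RGB(66, 103, 38)


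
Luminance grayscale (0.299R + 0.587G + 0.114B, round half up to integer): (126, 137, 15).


Gray = 0.299×R + 0.587×G + 0.114×B
Gray = 0.299×126 + 0.587×137 + 0.114×15
Gray = 37.674 + 80.419 + 1.710
Gray = 119.803 → round half up → 120
Gray = 120


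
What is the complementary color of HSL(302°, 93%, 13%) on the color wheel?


Complement = opposite side of color wheel = hue + 180°
H' = (302 + 180) mod 360 = 122°
S and L unchanged.
= HSL(122°, 93%, 13%)


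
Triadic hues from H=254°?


Triadic: equally spaced at 120° intervals
H1 = 254°
H2 = (254 + 120) mod 360 = 14°
H3 = (254 + 240) mod 360 = 134°
Triadic = 254°, 14°, 134°


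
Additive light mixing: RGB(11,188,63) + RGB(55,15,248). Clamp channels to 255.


Additive: each channel = min(255, C₁+C₂)
R: 11+55 = 66 → 66
G: 188+15 = 203 → 203
B: 63+248 = 311 → 255
= RGB(66, 203, 255)


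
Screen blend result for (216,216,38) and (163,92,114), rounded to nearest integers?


Screen: C = 255 - (255-A)×(255-B)/255, rounded to nearest integer
R: 255 - (255-216)×(255-163)/255 = 255 - 3588/255 ≈ 255 - 14.071 = 240.929 → 241
G: 255 - (255-216)×(255-92)/255 = 255 - 6357/255 ≈ 255 - 24.929 = 230.071 → 230
B: 255 - (255-38)×(255-114)/255 = 255 - 30597/255 ≈ 255 - 119.988 = 135.012 → 135
= RGB(241, 230, 135)


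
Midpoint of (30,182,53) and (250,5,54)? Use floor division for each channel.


Midpoint: each channel = ⌊(C₁+C₂)/2⌋
R: ⌊(30+250)/2⌋ = 140
G: ⌊(182+5)/2⌋ = 93
B: ⌊(53+54)/2⌋ = 53
= RGB(140, 93, 53)


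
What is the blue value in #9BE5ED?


Color: #9BE5ED
R = 9B = 155
G = E5 = 229
B = ED = 237
Blue = 237


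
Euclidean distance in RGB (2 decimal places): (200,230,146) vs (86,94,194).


d = √[(R₁-R₂)² + (G₁-G₂)² + (B₁-B₂)²]
d = √[(200-86)² + (230-94)² + (146-194)²]
d = √[12996 + 18496 + 2304]
d = √33796
d ≈ 183.84


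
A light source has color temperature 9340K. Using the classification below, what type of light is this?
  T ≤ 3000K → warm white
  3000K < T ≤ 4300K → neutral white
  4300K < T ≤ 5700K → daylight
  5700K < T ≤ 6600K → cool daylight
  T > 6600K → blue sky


Temperature: 9340K
9340K > 6600K → blue sky
Classification: blue sky


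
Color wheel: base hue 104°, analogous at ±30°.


Base hue: 104°
Left analog: (104 - 30) mod 360 = 74°
Right analog: (104 + 30) mod 360 = 134°
Analogous hues = 74° and 134°


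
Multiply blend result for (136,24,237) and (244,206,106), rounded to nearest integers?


Multiply: C = A×B/255, rounded to nearest integer
R: 136×244/255 = 33184/255 ≈ 130.133 → 130
G: 24×206/255 = 4944/255 ≈ 19.388 → 19
B: 237×106/255 = 25122/255 ≈ 98.518 → 99
= RGB(130, 19, 99)


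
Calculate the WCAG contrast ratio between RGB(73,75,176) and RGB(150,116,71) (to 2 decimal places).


Linearize each sRGB channel c=v/255: c/12.92 if c ≤ 0.04045 else ((c+0.055)/1.055)^2.4
L = 0.2126×R_lin + 0.7152×G_lin + 0.0722×B_lin
Color 1 (73,75,176):
  R=73: 73/255≈0.2863 > 0.04045 → ((0.2863+0.055)/1.055)^2.4 ≈ 0.06663
  G=75: 75/255≈0.2941 > 0.04045 → ((0.2941+0.055)/1.055)^2.4 ≈ 0.07036
  B=176: 176/255≈0.6902 > 0.04045 → ((0.6902+0.055)/1.055)^2.4 ≈ 0.43415
  L1 = 0.2126×0.06663 + 0.7152×0.07036 + 0.0722×0.43415 ≈ 0.09583
Color 2 (150,116,71):
  R=150: 150/255≈0.5882 > 0.04045 → ((0.5882+0.055)/1.055)^2.4 ≈ 0.30499
  G=116: 116/255≈0.4549 > 0.04045 → ((0.4549+0.055)/1.055)^2.4 ≈ 0.17465
  B=71: 71/255≈0.2784 > 0.04045 → ((0.2784+0.055)/1.055)^2.4 ≈ 0.06301
  L2 = 0.2126×0.30499 + 0.7152×0.17465 + 0.0722×0.06301 ≈ 0.19430
Lighter = 0.19430, Darker = 0.09583
Ratio = (L_lighter + 0.05) / (L_darker + 0.05)
Ratio = (0.19430 + 0.05) / (0.09583 + 0.05) = 0.24430 / 0.14583 ≈ 1.6752
Ratio ≈ 1.68:1


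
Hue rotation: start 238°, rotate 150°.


New hue = (H + rotation) mod 360
New hue = (238 + 150) mod 360
= 388 mod 360
= 28°


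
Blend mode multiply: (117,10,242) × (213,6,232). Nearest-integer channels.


Multiply: C = A×B/255, rounded to nearest integer
R: 117×213/255 = 24921/255 ≈ 97.729 → 98
G: 10×6/255 = 60/255 ≈ 0.235 → 0
B: 242×232/255 = 56144/255 ≈ 220.173 → 220
= RGB(98, 0, 220)


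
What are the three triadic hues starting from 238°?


Triadic: equally spaced at 120° intervals
H1 = 238°
H2 = (238 + 120) mod 360 = 358°
H3 = (238 + 240) mod 360 = 118°
Triadic = 238°, 358°, 118°


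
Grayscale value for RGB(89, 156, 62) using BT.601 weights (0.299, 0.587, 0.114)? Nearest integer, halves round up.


Gray = 0.299×R + 0.587×G + 0.114×B
Gray = 0.299×89 + 0.587×156 + 0.114×62
Gray = 26.611 + 91.572 + 7.068
Gray = 125.251 → round half up → 125
Gray = 125


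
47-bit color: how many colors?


Colors = 2^bits = 2^47
= 140,737,488,355,328 colors


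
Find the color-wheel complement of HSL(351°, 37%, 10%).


Complement = opposite side of color wheel = hue + 180°
H' = (351 + 180) mod 360 = 171°
S and L unchanged.
= HSL(171°, 37%, 10%)


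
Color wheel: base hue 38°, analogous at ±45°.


Base hue: 38°
Left analog: (38 - 45) mod 360 = 353°
Right analog: (38 + 45) mod 360 = 83°
Analogous hues = 353° and 83°


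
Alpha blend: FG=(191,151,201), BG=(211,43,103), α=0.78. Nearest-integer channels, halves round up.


C = α×F + (1-α)×B, with 1-α = 0.22
R: 0.78×191 + 0.22×211 = 148.98 + 46.42 = 195.40 → 195
G: 0.78×151 + 0.22×43 = 117.78 + 9.46 = 127.24 → 127
B: 0.78×201 + 0.22×103 = 156.78 + 22.66 = 179.44 → 179
= RGB(195, 127, 179)


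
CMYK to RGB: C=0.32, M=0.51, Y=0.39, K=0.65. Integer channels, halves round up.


R = 255 × (1-C) × (1-K) = 255 × 0.68 × 0.35 = 60.69 → 61
G = 255 × (1-M) × (1-K) = 255 × 0.49 × 0.35 = 43.7325 → 44
B = 255 × (1-Y) × (1-K) = 255 × 0.61 × 0.35 = 54.4425 → 54
= RGB(61, 44, 54)


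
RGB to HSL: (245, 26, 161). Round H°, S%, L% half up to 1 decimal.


Normalize: R'=245/255≈0.9608, G'=26/255≈0.1020, B'=161/255≈0.6314
Max=245/255, Min=26/255, Δ=Max-Min=219/255
L = (Max+Min)/2 = (245+26)/510 = 271/510 = 0.53137… → L = 53.1%
L > 0.5 → S = Δ/(2-Max-Min) = 219/(510-245-26) = 219/239 = 0.91631… → S = 91.6%
(the 1/255 factors cancel in S and H, so raw channel differences can be used)
Max is R' → H = 60 × (((G-B)/Δ) mod 6) = 60 × (((26-161)/219) mod 6)
  (-135)/219 = -0.6164…; negative, so add 6 → 5.3835…
  H = 60 × 5.3835… = 323.013…° → H = 323.0°
= HSL(323.0°, 91.6%, 53.1%)


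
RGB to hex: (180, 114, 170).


R = 180 → B4 (hex)
G = 114 → 72 (hex)
B = 170 → AA (hex)
Hex = #B472AA


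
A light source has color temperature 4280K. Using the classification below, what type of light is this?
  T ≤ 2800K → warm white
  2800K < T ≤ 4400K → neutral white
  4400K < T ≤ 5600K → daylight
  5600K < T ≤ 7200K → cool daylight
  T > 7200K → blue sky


Temperature: 4280K
2800K < 4280K ≤ 4400K → neutral white
Classification: neutral white


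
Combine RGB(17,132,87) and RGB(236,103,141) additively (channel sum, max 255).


Additive: each channel = min(255, C₁+C₂)
R: 17+236 = 253 → 253
G: 132+103 = 235 → 235
B: 87+141 = 228 → 228
= RGB(253, 235, 228)


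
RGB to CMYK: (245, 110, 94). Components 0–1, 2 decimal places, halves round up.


R'=245/255≈0.9608, G'=110/255≈0.4314, B'=94/255≈0.3686
K = 1 - max(R',G',B') = 1 - 245/255 = 10/255 = 0.03921… → 0.04
(1-R'-K)/(1-K) simplifies to (max-R)/max with max = 245:
C = (245-245)/245 = 0/245 = 0 → 0.00
M = (245-110)/245 = 135/245 = 0.55102… → 0.55
Y = (245-94)/245 = 151/245 = 0.61632… → 0.62
= CMYK(0.00, 0.55, 0.62, 0.04)


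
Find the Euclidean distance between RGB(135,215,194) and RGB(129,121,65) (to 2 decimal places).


d = √[(R₁-R₂)² + (G₁-G₂)² + (B₁-B₂)²]
d = √[(135-129)² + (215-121)² + (194-65)²]
d = √[36 + 8836 + 16641]
d = √25513
d ≈ 159.73


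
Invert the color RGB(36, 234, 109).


Invert: (255-R, 255-G, 255-B)
R: 255-36 = 219
G: 255-234 = 21
B: 255-109 = 146
= RGB(219, 21, 146)


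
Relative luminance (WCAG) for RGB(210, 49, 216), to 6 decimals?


Linearize each channel (sRGB transfer function): c = v/255; c_lin = c/12.92 if c ≤ 0.04045, else ((c+0.055)/1.055)^2.4
  R: 210/255 ≈ 0.823529 > 0.04045 → ((0.823529+0.055)/1.055)^2.4 ≈ 0.644480
  G: 49/255 ≈ 0.192157 > 0.04045 → ((0.192157+0.055)/1.055)^2.4 ≈ 0.030713
  B: 216/255 ≈ 0.847059 > 0.04045 → ((0.847059+0.055)/1.055)^2.4 ≈ 0.686685
R_lin = 0.644480, G_lin = 0.030713, B_lin = 0.686685
L = 0.2126×R + 0.7152×G + 0.0722×B
L = 0.2126×0.644480 + 0.7152×0.030713 + 0.0722×0.686685
L ≈ 0.208561


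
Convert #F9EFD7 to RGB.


F9 → 249 (R)
EF → 239 (G)
D7 → 215 (B)
= RGB(249, 239, 215)


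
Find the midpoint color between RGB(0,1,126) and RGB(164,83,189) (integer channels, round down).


Midpoint: each channel = ⌊(C₁+C₂)/2⌋
R: ⌊(0+164)/2⌋ = 82
G: ⌊(1+83)/2⌋ = 42
B: ⌊(126+189)/2⌋ = 157
= RGB(82, 42, 157)


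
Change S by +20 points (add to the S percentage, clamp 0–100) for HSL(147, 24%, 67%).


Original S = 24%
Adjustment = +20 percentage points
New S = 24 + (20) = 44
Clamp to [0, 100] → 44
= HSL(147°, 44%, 67%)


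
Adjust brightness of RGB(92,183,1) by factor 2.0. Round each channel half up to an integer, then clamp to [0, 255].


Multiply each channel by 2.0, round half up, clamp to [0, 255]
R: 92×2.0 = 184
G: 183×2.0 = 366 → clamp → 255
B: 1×2.0 = 2
= RGB(184, 255, 2)


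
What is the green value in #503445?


Color: #503445
R = 50 = 80
G = 34 = 52
B = 45 = 69
Green = 52


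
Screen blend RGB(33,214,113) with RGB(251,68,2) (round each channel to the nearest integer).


Screen: C = 255 - (255-A)×(255-B)/255, rounded to nearest integer
R: 255 - (255-33)×(255-251)/255 = 255 - 888/255 ≈ 255 - 3.482 = 251.518 → 252
G: 255 - (255-214)×(255-68)/255 = 255 - 7667/255 ≈ 255 - 30.067 = 224.933 → 225
B: 255 - (255-113)×(255-2)/255 = 255 - 35926/255 ≈ 255 - 140.886 = 114.114 → 114
= RGB(252, 225, 114)


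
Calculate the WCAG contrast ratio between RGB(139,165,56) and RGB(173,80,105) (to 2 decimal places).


Linearize each sRGB channel c=v/255: c/12.92 if c ≤ 0.04045 else ((c+0.055)/1.055)^2.4
L = 0.2126×R_lin + 0.7152×G_lin + 0.0722×B_lin
Color 1 (139,165,56):
  R=139: 139/255≈0.5451 > 0.04045 → ((0.5451+0.055)/1.055)^2.4 ≈ 0.25818
  G=165: 165/255≈0.6471 > 0.04045 → ((0.6471+0.055)/1.055)^2.4 ≈ 0.37626
  B=56: 56/255≈0.2196 > 0.04045 → ((0.2196+0.055)/1.055)^2.4 ≈ 0.03955
  L1 = 0.2126×0.25818 + 0.7152×0.37626 + 0.0722×0.03955 ≈ 0.32685
Color 2 (173,80,105):
  R=173: 173/255≈0.6784 > 0.04045 → ((0.6784+0.055)/1.055)^2.4 ≈ 0.41789
  G=80: 80/255≈0.3137 > 0.04045 → ((0.3137+0.055)/1.055)^2.4 ≈ 0.08022
  B=105: 105/255≈0.4118 > 0.04045 → ((0.4118+0.055)/1.055)^2.4 ≈ 0.14126
  L2 = 0.2126×0.41789 + 0.7152×0.08022 + 0.0722×0.14126 ≈ 0.15641
Lighter = 0.32685, Darker = 0.15641
Ratio = (L_lighter + 0.05) / (L_darker + 0.05)
Ratio = (0.32685 + 0.05) / (0.15641 + 0.05) = 0.37685 / 0.20641 ≈ 1.8257
Ratio ≈ 1.83:1


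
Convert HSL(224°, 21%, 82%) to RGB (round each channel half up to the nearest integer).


H=224°, S=0.21, L=0.82
C = (1-|2L-1|)×S = (1-|0.64|)×0.21 = 0.0756
H' = H/60 = 224/60 ≈ 3.7333; X = C×(1-|H' mod 2 - 1|) = 0.02016
m = L - C/2 = 0.82 - 0.0378 = 0.7822
Sector ⌊H'⌋ = 3 → (R',G',B') = (0.0, 0.02016, 0.0756)
RGB = ((R'+m)×255, (G'+m)×255, (B'+m)×255) = (199.461, 204.6018, 218.739)
Round half up → RGB(199, 205, 219)


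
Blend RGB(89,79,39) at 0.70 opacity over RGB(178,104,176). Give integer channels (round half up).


C = α×F + (1-α)×B, with 1-α = 0.30
R: 0.70×89 + 0.30×178 = 62.30 + 53.40 = 115.70 → 116
G: 0.70×79 + 0.30×104 = 55.30 + 31.20 = 86.50 → 87
B: 0.70×39 + 0.30×176 = 27.30 + 52.80 = 80.10 → 80
= RGB(116, 87, 80)


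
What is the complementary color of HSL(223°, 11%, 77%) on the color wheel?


Complement = opposite side of color wheel = hue + 180°
H' = (223 + 180) mod 360 = 43°
S and L unchanged.
= HSL(43°, 11%, 77%)


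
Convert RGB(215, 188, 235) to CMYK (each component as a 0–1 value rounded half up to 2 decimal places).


R'=215/255≈0.8431, G'=188/255≈0.7373, B'=235/255≈0.9216
K = 1 - max(R',G',B') = 1 - 235/255 = 20/255 = 0.07843… → 0.08
(1-R'-K)/(1-K) simplifies to (max-R)/max with max = 235:
C = (235-215)/235 = 20/235 = 0.08510… → 0.09
M = (235-188)/235 = 47/235 = 0.2 → 0.20
Y = (235-235)/235 = 0/235 = 0 → 0.00
= CMYK(0.09, 0.20, 0.00, 0.08)


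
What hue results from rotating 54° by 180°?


New hue = (H + rotation) mod 360
New hue = (54 + 180) mod 360
= 234 mod 360
= 234°


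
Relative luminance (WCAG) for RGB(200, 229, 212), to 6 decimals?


Linearize each channel (sRGB transfer function): c = v/255; c_lin = c/12.92 if c ≤ 0.04045, else ((c+0.055)/1.055)^2.4
  R: 200/255 ≈ 0.784314 > 0.04045 → ((0.784314+0.055)/1.055)^2.4 ≈ 0.577580
  G: 229/255 ≈ 0.898039 > 0.04045 → ((0.898039+0.055)/1.055)^2.4 ≈ 0.783538
  B: 212/255 ≈ 0.831373 > 0.04045 → ((0.831373+0.055)/1.055)^2.4 ≈ 0.658375
R_lin = 0.577580, G_lin = 0.783538, B_lin = 0.658375
L = 0.2126×R + 0.7152×G + 0.0722×B
L = 0.2126×0.577580 + 0.7152×0.783538 + 0.0722×0.658375
L ≈ 0.730714


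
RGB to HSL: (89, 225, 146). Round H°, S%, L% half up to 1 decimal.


Normalize: R'=89/255≈0.3490, G'=225/255≈0.8824, B'=146/255≈0.5725
Max=225/255, Min=89/255, Δ=Max-Min=136/255
L = (Max+Min)/2 = (225+89)/510 = 314/510 = 0.61568… → L = 61.6%
L > 0.5 → S = Δ/(2-Max-Min) = 136/(510-225-89) = 136/196 = 0.69387… → S = 69.4%
(the 1/255 factors cancel in S and H, so raw channel differences can be used)
Max is G' → H = 60 × ((B-R)/Δ + 2) = 60 × ((146-89)/136 + 2)
  57/136 + 2 = 0.4191… + 2 = 2.4191…
  H = 60 × 2.4191… = 145.147…° → H = 145.1°
= HSL(145.1°, 69.4%, 61.6%)


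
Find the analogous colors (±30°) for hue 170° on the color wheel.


Base hue: 170°
Left analog: (170 - 30) mod 360 = 140°
Right analog: (170 + 30) mod 360 = 200°
Analogous hues = 140° and 200°


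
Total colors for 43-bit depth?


Colors = 2^bits = 2^43
= 8,796,093,022,208 colors


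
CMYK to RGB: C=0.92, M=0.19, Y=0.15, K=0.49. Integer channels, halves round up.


R = 255 × (1-C) × (1-K) = 255 × 0.08 × 0.51 = 10.404 → 10
G = 255 × (1-M) × (1-K) = 255 × 0.81 × 0.51 = 105.3405 → 105
B = 255 × (1-Y) × (1-K) = 255 × 0.85 × 0.51 = 110.5425 → 111
= RGB(10, 105, 111)


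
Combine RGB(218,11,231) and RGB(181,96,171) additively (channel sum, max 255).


Additive: each channel = min(255, C₁+C₂)
R: 218+181 = 399 → 255
G: 11+96 = 107 → 107
B: 231+171 = 402 → 255
= RGB(255, 107, 255)


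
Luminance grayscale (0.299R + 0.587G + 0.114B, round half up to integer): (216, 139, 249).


Gray = 0.299×R + 0.587×G + 0.114×B
Gray = 0.299×216 + 0.587×139 + 0.114×249
Gray = 64.584 + 81.593 + 28.386
Gray = 174.563 → round half up → 175
Gray = 175


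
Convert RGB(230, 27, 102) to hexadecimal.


R = 230 → E6 (hex)
G = 27 → 1B (hex)
B = 102 → 66 (hex)
Hex = #E61B66


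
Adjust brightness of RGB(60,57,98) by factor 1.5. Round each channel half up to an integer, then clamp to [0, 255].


Multiply each channel by 1.5, round half up, clamp to [0, 255]
R: 60×1.5 = 90
G: 57×1.5 = 85.5 → round → 86
B: 98×1.5 = 147
= RGB(90, 86, 147)


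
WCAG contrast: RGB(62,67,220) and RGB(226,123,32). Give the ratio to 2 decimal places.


Linearize each sRGB channel c=v/255: c/12.92 if c ≤ 0.04045 else ((c+0.055)/1.055)^2.4
L = 0.2126×R_lin + 0.7152×G_lin + 0.0722×B_lin
Color 1 (62,67,220):
  R=62: 62/255≈0.2431 > 0.04045 → ((0.2431+0.055)/1.055)^2.4 ≈ 0.04817
  G=67: 67/255≈0.2627 > 0.04045 → ((0.2627+0.055)/1.055)^2.4 ≈ 0.05613
  B=220: 220/255≈0.8627 > 0.04045 → ((0.8627+0.055)/1.055)^2.4 ≈ 0.71569
  L1 = 0.2126×0.04817 + 0.7152×0.05613 + 0.0722×0.71569 ≈ 0.10206
Color 2 (226,123,32):
  R=226: 226/255≈0.8863 > 0.04045 → ((0.8863+0.055)/1.055)^2.4 ≈ 0.76052
  G=123: 123/255≈0.4824 > 0.04045 → ((0.4824+0.055)/1.055)^2.4 ≈ 0.19807
  B=32: 32/255≈0.1255 > 0.04045 → ((0.1255+0.055)/1.055)^2.4 ≈ 0.01444
  L2 = 0.2126×0.76052 + 0.7152×0.19807 + 0.0722×0.01444 ≈ 0.30439
Lighter = 0.30439, Darker = 0.10206
Ratio = (L_lighter + 0.05) / (L_darker + 0.05)
Ratio = (0.30439 + 0.05) / (0.10206 + 0.05) = 0.35439 / 0.15206 ≈ 2.3306
Ratio ≈ 2.33:1


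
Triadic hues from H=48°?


Triadic: equally spaced at 120° intervals
H1 = 48°
H2 = (48 + 120) mod 360 = 168°
H3 = (48 + 240) mod 360 = 288°
Triadic = 48°, 168°, 288°


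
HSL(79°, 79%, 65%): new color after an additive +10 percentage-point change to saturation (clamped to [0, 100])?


Original S = 79%
Adjustment = +10 percentage points
New S = 79 + (10) = 89
Clamp to [0, 100] → 89
= HSL(79°, 89%, 65%)


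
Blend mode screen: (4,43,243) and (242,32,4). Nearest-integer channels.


Screen: C = 255 - (255-A)×(255-B)/255, rounded to nearest integer
R: 255 - (255-4)×(255-242)/255 = 255 - 3263/255 ≈ 255 - 12.796 = 242.204 → 242
G: 255 - (255-43)×(255-32)/255 = 255 - 47276/255 ≈ 255 - 185.396 = 69.604 → 70
B: 255 - (255-243)×(255-4)/255 = 255 - 3012/255 ≈ 255 - 11.812 = 243.188 → 243
= RGB(242, 70, 243)


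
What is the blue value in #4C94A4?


Color: #4C94A4
R = 4C = 76
G = 94 = 148
B = A4 = 164
Blue = 164


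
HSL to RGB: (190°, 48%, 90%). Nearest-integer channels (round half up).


H=190°, S=0.48, L=0.90
C = (1-|2L-1|)×S = (1-|0.80|)×0.48 = 0.096
H' = H/60 = 190/60 ≈ 3.1667; X = C×(1-|H' mod 2 - 1|) = 0.08
m = L - C/2 = 0.90 - 0.048 = 0.852
Sector ⌊H'⌋ = 3 → (R',G',B') = (0.0, 0.08, 0.096)
RGB = ((R'+m)×255, (G'+m)×255, (B'+m)×255) = (217.26, 237.66, 241.74)
Round half up → RGB(217, 238, 242)


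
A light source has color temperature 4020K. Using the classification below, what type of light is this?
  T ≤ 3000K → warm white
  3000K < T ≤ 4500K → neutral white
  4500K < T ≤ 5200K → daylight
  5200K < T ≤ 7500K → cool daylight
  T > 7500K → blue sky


Temperature: 4020K
3000K < 4020K ≤ 4500K → neutral white
Classification: neutral white


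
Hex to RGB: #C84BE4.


C8 → 200 (R)
4B → 75 (G)
E4 → 228 (B)
= RGB(200, 75, 228)


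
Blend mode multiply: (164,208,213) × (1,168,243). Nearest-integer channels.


Multiply: C = A×B/255, rounded to nearest integer
R: 164×1/255 = 164/255 ≈ 0.643 → 1
G: 208×168/255 = 34944/255 ≈ 137.035 → 137
B: 213×243/255 = 51759/255 ≈ 202.976 → 203
= RGB(1, 137, 203)


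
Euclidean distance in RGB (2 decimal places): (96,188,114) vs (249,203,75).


d = √[(R₁-R₂)² + (G₁-G₂)² + (B₁-B₂)²]
d = √[(96-249)² + (188-203)² + (114-75)²]
d = √[23409 + 225 + 1521]
d = √25155
d ≈ 158.60


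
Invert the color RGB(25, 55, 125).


Invert: (255-R, 255-G, 255-B)
R: 255-25 = 230
G: 255-55 = 200
B: 255-125 = 130
= RGB(230, 200, 130)


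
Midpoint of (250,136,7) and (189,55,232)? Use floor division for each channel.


Midpoint: each channel = ⌊(C₁+C₂)/2⌋
R: ⌊(250+189)/2⌋ = 219
G: ⌊(136+55)/2⌋ = 95
B: ⌊(7+232)/2⌋ = 119
= RGB(219, 95, 119)


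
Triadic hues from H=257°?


Triadic: equally spaced at 120° intervals
H1 = 257°
H2 = (257 + 120) mod 360 = 17°
H3 = (257 + 240) mod 360 = 137°
Triadic = 257°, 17°, 137°


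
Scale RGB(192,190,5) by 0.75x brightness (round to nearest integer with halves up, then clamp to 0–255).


Multiply each channel by 0.75, round half up, clamp to [0, 255]
R: 192×0.75 = 144
G: 190×0.75 = 142.5 → round → 143
B: 5×0.75 = 3.75 → round → 4
= RGB(144, 143, 4)


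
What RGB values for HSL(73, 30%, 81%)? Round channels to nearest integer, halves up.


H=73°, S=0.30, L=0.81
C = (1-|2L-1|)×S = (1-|0.62|)×0.30 = 0.114
H' = H/60 = 73/60 ≈ 1.2167; X = C×(1-|H' mod 2 - 1|) = 0.0893
m = L - C/2 = 0.81 - 0.057 = 0.753
Sector ⌊H'⌋ = 1 → (R',G',B') = (0.0893, 0.114, 0.0)
RGB = ((R'+m)×255, (G'+m)×255, (B'+m)×255) = (214.7865, 221.085, 192.015)
Round half up → RGB(215, 221, 192)


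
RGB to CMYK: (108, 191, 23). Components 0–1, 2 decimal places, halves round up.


R'=108/255≈0.4235, G'=191/255≈0.7490, B'=23/255≈0.0902
K = 1 - max(R',G',B') = 1 - 191/255 = 64/255 = 0.25098… → 0.25
(1-R'-K)/(1-K) simplifies to (max-R)/max with max = 191:
C = (191-108)/191 = 83/191 = 0.43455… → 0.43
M = (191-191)/191 = 0/191 = 0 → 0.00
Y = (191-23)/191 = 168/191 = 0.87958… → 0.88
= CMYK(0.43, 0.00, 0.88, 0.25)


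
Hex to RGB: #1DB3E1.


1D → 29 (R)
B3 → 179 (G)
E1 → 225 (B)
= RGB(29, 179, 225)


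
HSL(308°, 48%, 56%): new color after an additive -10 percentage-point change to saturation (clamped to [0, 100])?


Original S = 48%
Adjustment = -10 percentage points
New S = 48 + (-10) = 38
Clamp to [0, 100] → 38
= HSL(308°, 38%, 56%)


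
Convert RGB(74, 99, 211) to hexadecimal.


R = 74 → 4A (hex)
G = 99 → 63 (hex)
B = 211 → D3 (hex)
Hex = #4A63D3


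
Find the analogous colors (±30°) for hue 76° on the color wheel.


Base hue: 76°
Left analog: (76 - 30) mod 360 = 46°
Right analog: (76 + 30) mod 360 = 106°
Analogous hues = 46° and 106°


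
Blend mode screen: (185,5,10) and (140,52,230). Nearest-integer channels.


Screen: C = 255 - (255-A)×(255-B)/255, rounded to nearest integer
R: 255 - (255-185)×(255-140)/255 = 255 - 8050/255 ≈ 255 - 31.569 = 223.431 → 223
G: 255 - (255-5)×(255-52)/255 = 255 - 50750/255 ≈ 255 - 199.020 = 55.980 → 56
B: 255 - (255-10)×(255-230)/255 = 255 - 6125/255 ≈ 255 - 24.020 = 230.980 → 231
= RGB(223, 56, 231)


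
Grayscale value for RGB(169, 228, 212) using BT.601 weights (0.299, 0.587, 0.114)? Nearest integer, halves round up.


Gray = 0.299×R + 0.587×G + 0.114×B
Gray = 0.299×169 + 0.587×228 + 0.114×212
Gray = 50.531 + 133.836 + 24.168
Gray = 208.535 → round half up → 209
Gray = 209


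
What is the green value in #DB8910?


Color: #DB8910
R = DB = 219
G = 89 = 137
B = 10 = 16
Green = 137


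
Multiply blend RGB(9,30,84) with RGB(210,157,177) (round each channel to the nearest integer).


Multiply: C = A×B/255, rounded to nearest integer
R: 9×210/255 = 1890/255 ≈ 7.412 → 7
G: 30×157/255 = 4710/255 ≈ 18.471 → 18
B: 84×177/255 = 14868/255 ≈ 58.306 → 58
= RGB(7, 18, 58)


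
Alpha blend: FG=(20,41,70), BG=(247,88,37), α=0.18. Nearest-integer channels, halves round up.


C = α×F + (1-α)×B, with 1-α = 0.82
R: 0.18×20 + 0.82×247 = 3.60 + 202.54 = 206.14 → 206
G: 0.18×41 + 0.82×88 = 7.38 + 72.16 = 79.54 → 80
B: 0.18×70 + 0.82×37 = 12.60 + 30.34 = 42.94 → 43
= RGB(206, 80, 43)


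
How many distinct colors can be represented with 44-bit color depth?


Colors = 2^bits = 2^44
= 17,592,186,044,416 colors


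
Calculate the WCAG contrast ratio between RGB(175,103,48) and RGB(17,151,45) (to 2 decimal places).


Linearize each sRGB channel c=v/255: c/12.92 if c ≤ 0.04045 else ((c+0.055)/1.055)^2.4
L = 0.2126×R_lin + 0.7152×G_lin + 0.0722×B_lin
Color 1 (175,103,48):
  R=175: 175/255≈0.6863 > 0.04045 → ((0.6863+0.055)/1.055)^2.4 ≈ 0.42869
  G=103: 103/255≈0.4039 > 0.04045 → ((0.4039+0.055)/1.055)^2.4 ≈ 0.13563
  B=48: 48/255≈0.1882 > 0.04045 → ((0.1882+0.055)/1.055)^2.4 ≈ 0.02956
  L1 = 0.2126×0.42869 + 0.7152×0.13563 + 0.0722×0.02956 ≈ 0.19028
Color 2 (17,151,45):
  R=17: 17/255≈0.0667 > 0.04045 → ((0.0667+0.055)/1.055)^2.4 ≈ 0.00561
  G=151: 151/255≈0.5922 > 0.04045 → ((0.5922+0.055)/1.055)^2.4 ≈ 0.30947
  B=45: 45/255≈0.1765 > 0.04045 → ((0.1765+0.055)/1.055)^2.4 ≈ 0.02624
  L2 = 0.2126×0.00561 + 0.7152×0.30947 + 0.0722×0.02624 ≈ 0.22442
Lighter = 0.22442, Darker = 0.19028
Ratio = (L_lighter + 0.05) / (L_darker + 0.05)
Ratio = (0.22442 + 0.05) / (0.19028 + 0.05) = 0.27442 / 0.24028 ≈ 1.1421
Ratio ≈ 1.14:1


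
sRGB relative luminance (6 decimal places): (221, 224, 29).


Linearize each channel (sRGB transfer function): c = v/255; c_lin = c/12.92 if c ≤ 0.04045, else ((c+0.055)/1.055)^2.4
  R: 221/255 ≈ 0.866667 > 0.04045 → ((0.866667+0.055)/1.055)^2.4 ≈ 0.723055
  G: 224/255 ≈ 0.878431 > 0.04045 → ((0.878431+0.055)/1.055)^2.4 ≈ 0.745404
  B: 29/255 ≈ 0.113725 > 0.04045 → ((0.113725+0.055)/1.055)^2.4 ≈ 0.012286
R_lin = 0.723055, G_lin = 0.745404, B_lin = 0.012286
L = 0.2126×R + 0.7152×G + 0.0722×B
L = 0.2126×0.723055 + 0.7152×0.745404 + 0.0722×0.012286
L ≈ 0.687722


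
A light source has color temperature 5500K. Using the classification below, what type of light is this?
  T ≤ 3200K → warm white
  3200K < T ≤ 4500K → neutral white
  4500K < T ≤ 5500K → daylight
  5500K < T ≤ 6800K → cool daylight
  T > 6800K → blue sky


Temperature: 5500K
4500K < 5500K ≤ 5500K → daylight
Classification: daylight


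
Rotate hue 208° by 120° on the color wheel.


New hue = (H + rotation) mod 360
New hue = (208 + 120) mod 360
= 328 mod 360
= 328°


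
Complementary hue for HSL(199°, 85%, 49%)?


Complement = opposite side of color wheel = hue + 180°
H' = (199 + 180) mod 360 = 19°
S and L unchanged.
= HSL(19°, 85%, 49%)


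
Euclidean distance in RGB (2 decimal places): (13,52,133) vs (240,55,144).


d = √[(R₁-R₂)² + (G₁-G₂)² + (B₁-B₂)²]
d = √[(13-240)² + (52-55)² + (133-144)²]
d = √[51529 + 9 + 121]
d = √51659
d ≈ 227.29


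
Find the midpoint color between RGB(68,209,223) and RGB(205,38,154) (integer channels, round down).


Midpoint: each channel = ⌊(C₁+C₂)/2⌋
R: ⌊(68+205)/2⌋ = 136
G: ⌊(209+38)/2⌋ = 123
B: ⌊(223+154)/2⌋ = 188
= RGB(136, 123, 188)


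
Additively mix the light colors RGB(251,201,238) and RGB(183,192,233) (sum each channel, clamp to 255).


Additive: each channel = min(255, C₁+C₂)
R: 251+183 = 434 → 255
G: 201+192 = 393 → 255
B: 238+233 = 471 → 255
= RGB(255, 255, 255)


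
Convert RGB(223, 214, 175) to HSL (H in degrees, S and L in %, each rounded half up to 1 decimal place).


Normalize: R'=223/255≈0.8745, G'=214/255≈0.8392, B'=175/255≈0.6863
Max=223/255, Min=175/255, Δ=Max-Min=48/255
L = (Max+Min)/2 = (223+175)/510 = 398/510 = 0.78039… → L = 78.0%
L > 0.5 → S = Δ/(2-Max-Min) = 48/(510-223-175) = 48/112 = 0.42857… → S = 42.9%
(the 1/255 factors cancel in S and H, so raw channel differences can be used)
Max is R' → H = 60 × (((G-B)/Δ) mod 6) = 60 × (((214-175)/48) mod 6)
  39/48 = 0.8125
  H = 60 × 0.8125 = 48.75° → H = 48.8°
= HSL(48.8°, 42.9%, 78.0%)


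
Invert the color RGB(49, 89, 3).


Invert: (255-R, 255-G, 255-B)
R: 255-49 = 206
G: 255-89 = 166
B: 255-3 = 252
= RGB(206, 166, 252)


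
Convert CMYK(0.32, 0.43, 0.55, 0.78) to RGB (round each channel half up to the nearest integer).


R = 255 × (1-C) × (1-K) = 255 × 0.68 × 0.22 = 38.148 → 38
G = 255 × (1-M) × (1-K) = 255 × 0.57 × 0.22 = 31.977 → 32
B = 255 × (1-Y) × (1-K) = 255 × 0.45 × 0.22 = 25.245 → 25
= RGB(38, 32, 25)


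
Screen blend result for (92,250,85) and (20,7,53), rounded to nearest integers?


Screen: C = 255 - (255-A)×(255-B)/255, rounded to nearest integer
R: 255 - (255-92)×(255-20)/255 = 255 - 38305/255 ≈ 255 - 150.216 = 104.784 → 105
G: 255 - (255-250)×(255-7)/255 = 255 - 1240/255 ≈ 255 - 4.863 = 250.137 → 250
B: 255 - (255-85)×(255-53)/255 = 255 - 34340/255 ≈ 255 - 134.667 = 120.333 → 120
= RGB(105, 250, 120)


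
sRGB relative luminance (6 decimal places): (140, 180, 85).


Linearize each channel (sRGB transfer function): c = v/255; c_lin = c/12.92 if c ≤ 0.04045, else ((c+0.055)/1.055)^2.4
  R: 140/255 ≈ 0.549020 > 0.04045 → ((0.549020+0.055)/1.055)^2.4 ≈ 0.262251
  G: 180/255 ≈ 0.705882 > 0.04045 → ((0.705882+0.055)/1.055)^2.4 ≈ 0.456411
  B: 85/255 ≈ 0.333333 > 0.04045 → ((0.333333+0.055)/1.055)^2.4 ≈ 0.090842
R_lin = 0.262251, G_lin = 0.456411, B_lin = 0.090842
L = 0.2126×R + 0.7152×G + 0.0722×B
L = 0.2126×0.262251 + 0.7152×0.456411 + 0.0722×0.090842
L ≈ 0.388738


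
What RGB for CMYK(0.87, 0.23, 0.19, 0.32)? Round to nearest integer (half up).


R = 255 × (1-C) × (1-K) = 255 × 0.13 × 0.68 = 22.542 → 23
G = 255 × (1-M) × (1-K) = 255 × 0.77 × 0.68 = 133.518 → 134
B = 255 × (1-Y) × (1-K) = 255 × 0.81 × 0.68 = 140.454 → 140
= RGB(23, 134, 140)


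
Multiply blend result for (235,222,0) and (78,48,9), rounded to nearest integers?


Multiply: C = A×B/255, rounded to nearest integer
R: 235×78/255 = 18330/255 ≈ 71.882 → 72
G: 222×48/255 = 10656/255 ≈ 41.788 → 42
B: 0×9/255 = 0/255 ≈ 0.000 → 0
= RGB(72, 42, 0)


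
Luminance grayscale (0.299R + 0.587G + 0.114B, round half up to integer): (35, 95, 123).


Gray = 0.299×R + 0.587×G + 0.114×B
Gray = 0.299×35 + 0.587×95 + 0.114×123
Gray = 10.465 + 55.765 + 14.022
Gray = 80.252 → round half up → 80
Gray = 80


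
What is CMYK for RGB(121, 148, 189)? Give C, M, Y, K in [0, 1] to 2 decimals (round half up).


R'=121/255≈0.4745, G'=148/255≈0.5804, B'=189/255≈0.7412
K = 1 - max(R',G',B') = 1 - 189/255 = 66/255 = 0.25882… → 0.26
(1-R'-K)/(1-K) simplifies to (max-R)/max with max = 189:
C = (189-121)/189 = 68/189 = 0.35978… → 0.36
M = (189-148)/189 = 41/189 = 0.21693… → 0.22
Y = (189-189)/189 = 0/189 = 0 → 0.00
= CMYK(0.36, 0.22, 0.00, 0.26)


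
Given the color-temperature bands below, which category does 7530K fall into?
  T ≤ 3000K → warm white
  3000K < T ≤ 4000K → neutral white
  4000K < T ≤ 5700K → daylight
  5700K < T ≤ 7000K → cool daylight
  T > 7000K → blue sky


Temperature: 7530K
7530K > 7000K → blue sky
Classification: blue sky
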